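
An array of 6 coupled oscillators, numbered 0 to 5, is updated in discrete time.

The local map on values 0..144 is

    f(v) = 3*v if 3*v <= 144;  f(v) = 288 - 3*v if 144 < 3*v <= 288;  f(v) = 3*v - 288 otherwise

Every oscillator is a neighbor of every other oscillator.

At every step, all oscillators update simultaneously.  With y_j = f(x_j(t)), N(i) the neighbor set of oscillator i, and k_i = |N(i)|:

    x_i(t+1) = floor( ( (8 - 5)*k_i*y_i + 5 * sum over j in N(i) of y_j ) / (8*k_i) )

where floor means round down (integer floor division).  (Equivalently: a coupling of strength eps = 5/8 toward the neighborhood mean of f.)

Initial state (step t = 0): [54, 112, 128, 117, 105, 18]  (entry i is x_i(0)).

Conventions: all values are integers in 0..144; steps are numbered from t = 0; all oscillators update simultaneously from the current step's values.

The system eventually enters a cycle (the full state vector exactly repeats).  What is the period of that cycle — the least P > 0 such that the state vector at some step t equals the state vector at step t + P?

Answer: 8
Key observation: The state at step 10, [9, 9, 9, 9, 9, 9], reappears at step 18 — and no state repeats earlier — so the cycle the system enters has period 8.

Derivation:
t=0: [54, 112, 128, 117, 105, 18]
t=1: [83, 63, 75, 67, 58, 65]
t=2: [71, 86, 77, 83, 90, 85]
t=3: [50, 39, 45, 41, 36, 39]
t=4: [126, 121, 126, 123, 119, 121]
t=5: [82, 78, 82, 80, 77, 78]
t=6: [47, 50, 47, 49, 51, 50]
t=7: [139, 138, 139, 139, 138, 138]
t=8: [127, 127, 127, 127, 127, 127]
t=9: [93, 93, 93, 93, 93, 93]
t=10: [9, 9, 9, 9, 9, 9]
t=11: [27, 27, 27, 27, 27, 27]
t=12: [81, 81, 81, 81, 81, 81]
t=13: [45, 45, 45, 45, 45, 45]
t=14: [135, 135, 135, 135, 135, 135]
t=15: [117, 117, 117, 117, 117, 117]
t=16: [63, 63, 63, 63, 63, 63]
t=17: [99, 99, 99, 99, 99, 99]
t=18: [9, 9, 9, 9, 9, 9]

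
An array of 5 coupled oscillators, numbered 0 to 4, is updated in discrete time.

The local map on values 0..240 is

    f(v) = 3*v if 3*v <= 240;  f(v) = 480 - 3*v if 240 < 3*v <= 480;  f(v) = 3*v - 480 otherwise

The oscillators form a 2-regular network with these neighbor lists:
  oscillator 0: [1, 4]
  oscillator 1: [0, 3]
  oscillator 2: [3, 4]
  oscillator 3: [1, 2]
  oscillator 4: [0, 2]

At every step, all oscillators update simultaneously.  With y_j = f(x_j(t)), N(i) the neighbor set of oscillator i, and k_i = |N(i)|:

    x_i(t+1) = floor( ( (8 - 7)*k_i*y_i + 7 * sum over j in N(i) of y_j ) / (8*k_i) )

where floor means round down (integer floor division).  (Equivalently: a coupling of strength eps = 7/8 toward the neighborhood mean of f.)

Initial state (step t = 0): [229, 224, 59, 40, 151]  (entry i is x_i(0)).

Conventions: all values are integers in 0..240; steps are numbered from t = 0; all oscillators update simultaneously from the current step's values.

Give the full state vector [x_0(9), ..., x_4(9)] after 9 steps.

Answer: [153, 207, 138, 220, 203]

Derivation:
t=0: [229, 224, 59, 40, 151]
t=1: [121, 167, 86, 176, 171]
t=2: [38, 74, 63, 112, 152]
t=3: [121, 140, 97, 197, 135]
t=4: [73, 107, 105, 122, 143]
t=5: [119, 165, 92, 156, 174]
t=6: [40, 60, 49, 97, 148]
t=7: [109, 157, 116, 166, 121]
t=8: [74, 75, 75, 63, 139]
t=9: [153, 207, 138, 220, 203]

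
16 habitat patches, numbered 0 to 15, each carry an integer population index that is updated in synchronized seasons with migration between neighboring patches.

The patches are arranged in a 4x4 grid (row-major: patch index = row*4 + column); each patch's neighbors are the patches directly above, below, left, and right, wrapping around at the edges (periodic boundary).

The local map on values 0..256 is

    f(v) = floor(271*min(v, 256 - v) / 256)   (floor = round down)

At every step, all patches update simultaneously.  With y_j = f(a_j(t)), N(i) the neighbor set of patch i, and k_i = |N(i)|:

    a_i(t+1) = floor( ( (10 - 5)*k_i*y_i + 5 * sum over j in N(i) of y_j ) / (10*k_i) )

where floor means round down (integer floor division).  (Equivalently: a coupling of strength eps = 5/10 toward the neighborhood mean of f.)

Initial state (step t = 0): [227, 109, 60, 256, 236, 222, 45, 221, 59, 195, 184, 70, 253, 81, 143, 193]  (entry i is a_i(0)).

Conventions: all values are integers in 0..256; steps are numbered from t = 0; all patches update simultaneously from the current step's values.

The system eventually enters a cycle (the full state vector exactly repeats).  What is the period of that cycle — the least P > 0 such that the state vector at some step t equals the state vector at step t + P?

Simulating step by step:
t=0: [227, 109, 60, 256, 236, 222, 45, 221, 59, 195, 184, 70, 253, 81, 143, 193]
t=1: [32, 84, 66, 24, 31, 48, 49, 36, 51, 64, 76, 67, 31, 80, 95, 57]
t=2: [38, 73, 67, 37, 37, 54, 55, 41, 51, 66, 76, 63, 44, 77, 86, 58]
t=3: [45, 69, 68, 46, 43, 58, 60, 46, 54, 68, 75, 62, 52, 75, 82, 60]
t=4: [51, 68, 69, 52, 49, 62, 63, 51, 58, 70, 75, 63, 58, 75, 79, 63]
t=5: [56, 69, 70, 58, 54, 65, 66, 56, 62, 72, 75, 65, 62, 75, 78, 66]
t=6: [61, 71, 72, 63, 59, 68, 69, 61, 65, 74, 76, 68, 66, 76, 78, 69]
t=7: [66, 73, 75, 67, 64, 71, 72, 66, 69, 76, 78, 71, 70, 78, 79, 72]
t=8: [70, 76, 77, 71, 69, 75, 76, 70, 73, 79, 80, 75, 74, 80, 81, 75]
t=9: [75, 79, 80, 76, 74, 79, 79, 75, 77, 82, 82, 78, 78, 82, 83, 79]
t=10: [79, 83, 83, 80, 79, 82, 83, 79, 81, 85, 85, 82, 82, 85, 85, 82]
t=11: [84, 86, 86, 84, 83, 86, 86, 84, 85, 88, 88, 85, 85, 88, 88, 86]
t=12: [88, 90, 90, 88, 88, 90, 90, 88, 89, 92, 92, 89, 89, 92, 92, 90]
t=13: [93, 95, 95, 93, 93, 95, 95, 93, 94, 96, 96, 94, 94, 96, 96, 94]
t=14: [98, 99, 99, 98, 98, 99, 99, 98, 99, 100, 100, 99, 99, 100, 100, 99]
t=15: [103, 104, 104, 103, 103, 104, 104, 103, 104, 104, 104, 104, 104, 104, 104, 104]
t=16: [109, 109, 109, 109, 109, 109, 109, 109, 109, 110, 110, 109, 109, 110, 110, 109]
t=17: [115, 115, 115, 115, 115, 115, 115, 115, 115, 115, 115, 115, 115, 115, 115, 115]
t=18: [121, 121, 121, 121, 121, 121, 121, 121, 121, 121, 121, 121, 121, 121, 121, 121]
t=19: [128, 128, 128, 128, 128, 128, 128, 128, 128, 128, 128, 128, 128, 128, 128, 128]
t=20: [135, 135, 135, 135, 135, 135, 135, 135, 135, 135, 135, 135, 135, 135, 135, 135]
t=21: [128, 128, 128, 128, 128, 128, 128, 128, 128, 128, 128, 128, 128, 128, 128, 128]

Answer: 2
Key observation: The state at step 19, [128, 128, 128, 128, 128, 128, 128, 128, 128, 128, 128, 128, 128, 128, 128, 128], reappears at step 21 — and no state repeats earlier — so the cycle the system enters has period 2.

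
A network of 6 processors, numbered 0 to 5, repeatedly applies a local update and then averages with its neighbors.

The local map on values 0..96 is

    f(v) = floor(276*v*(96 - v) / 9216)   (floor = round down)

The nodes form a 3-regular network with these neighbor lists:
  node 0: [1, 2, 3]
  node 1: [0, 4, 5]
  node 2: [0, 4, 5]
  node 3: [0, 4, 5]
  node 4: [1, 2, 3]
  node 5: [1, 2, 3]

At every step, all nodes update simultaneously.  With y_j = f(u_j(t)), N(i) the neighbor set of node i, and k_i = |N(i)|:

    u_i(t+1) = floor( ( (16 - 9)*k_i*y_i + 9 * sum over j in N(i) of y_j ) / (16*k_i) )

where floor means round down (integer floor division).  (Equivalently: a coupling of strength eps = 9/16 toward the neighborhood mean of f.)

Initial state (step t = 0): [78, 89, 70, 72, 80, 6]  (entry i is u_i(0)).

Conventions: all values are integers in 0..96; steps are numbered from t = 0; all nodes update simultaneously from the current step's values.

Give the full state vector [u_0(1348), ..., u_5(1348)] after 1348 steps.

Answer: [62, 62, 63, 63, 62, 62]
Key observation: The state at step 4, [62, 62, 63, 63, 62, 62], reappears at step 6: the system is in a cycle of period 2 from step 4 on.  Therefore the state at step 1348 equals the state at step 4 + ((1348 - 4) mod 2) = 4, which is [62, 62, 63, 63, 62, 62].

Derivation:
t=0: [78, 89, 70, 72, 80, 6]
t=1: [41, 25, 41, 40, 39, 30]
t=2: [64, 59, 65, 65, 63, 60]
t=3: [61, 63, 61, 61, 61, 62]
t=4: [62, 62, 63, 63, 62, 62]
t=5: [62, 63, 62, 62, 62, 62]
t=6: [62, 62, 63, 63, 62, 62]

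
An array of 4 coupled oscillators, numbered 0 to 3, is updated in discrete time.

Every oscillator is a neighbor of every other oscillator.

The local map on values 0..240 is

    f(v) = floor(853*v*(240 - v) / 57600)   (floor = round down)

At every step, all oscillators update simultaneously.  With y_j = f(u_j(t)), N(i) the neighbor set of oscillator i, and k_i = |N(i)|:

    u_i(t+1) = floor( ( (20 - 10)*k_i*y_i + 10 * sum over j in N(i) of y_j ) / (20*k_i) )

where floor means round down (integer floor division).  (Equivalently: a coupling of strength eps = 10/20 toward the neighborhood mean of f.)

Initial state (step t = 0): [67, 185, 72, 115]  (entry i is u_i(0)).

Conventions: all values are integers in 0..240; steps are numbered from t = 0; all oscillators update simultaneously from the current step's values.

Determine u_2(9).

Answer: u_2(9) = 195

Derivation:
t=0: [67, 185, 72, 115]
t=1: [175, 168, 178, 189]
t=2: [164, 168, 163, 156]
t=3: [185, 183, 185, 188]
t=4: [149, 151, 149, 147]
t=5: [200, 199, 200, 200]
t=6: [118, 119, 118, 118]
t=7: [213, 213, 213, 213]
t=8: [85, 85, 85, 85]
t=9: [195, 195, 195, 195]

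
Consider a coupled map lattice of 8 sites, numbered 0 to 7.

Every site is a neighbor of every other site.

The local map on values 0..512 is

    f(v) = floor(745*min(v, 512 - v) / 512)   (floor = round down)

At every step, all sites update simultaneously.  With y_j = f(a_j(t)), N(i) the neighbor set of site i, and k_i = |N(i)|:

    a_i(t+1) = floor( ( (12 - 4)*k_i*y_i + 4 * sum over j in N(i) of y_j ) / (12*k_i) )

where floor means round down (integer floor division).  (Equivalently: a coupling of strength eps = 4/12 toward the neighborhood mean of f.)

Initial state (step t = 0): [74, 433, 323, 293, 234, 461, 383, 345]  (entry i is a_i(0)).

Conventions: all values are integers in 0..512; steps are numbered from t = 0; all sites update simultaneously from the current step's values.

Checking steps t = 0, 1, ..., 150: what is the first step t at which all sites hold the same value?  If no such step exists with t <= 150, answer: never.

Answer: 38
Key observation: Synchronization is absorbing here: once all sites are equal they stay equal, and step 38 is the first all-equal step.

Derivation:
t=0: [74, 433, 323, 293, 234, 461, 383, 345]  (not all equal)
t=1: [145, 149, 249, 275, 289, 124, 194, 228]  (not all equal)
t=2: [237, 240, 331, 320, 307, 218, 281, 312]  (not all equal)
t=3: [330, 334, 280, 290, 302, 314, 325, 298]  (not all equal)
t=4: [275, 272, 320, 312, 301, 290, 280, 304]  (not all equal)
t=5: [333, 336, 293, 300, 310, 320, 329, 307]  (not all equal)
t=6: [269, 266, 305, 299, 289, 281, 273, 292]  (not all equal)
t=7: [344, 347, 312, 317, 326, 334, 340, 324]  (not all equal)
t=8: [251, 249, 280, 275, 267, 260, 255, 269]  (not all equal)
t=9: [361, 360, 344, 348, 356, 362, 365, 354]  (not all equal)
t=10: [221, 222, 237, 233, 226, 221, 217, 227]  (not all equal)
t=11: [323, 324, 337, 334, 327, 323, 319, 329]  (not all equal)
t=12: [272, 271, 259, 262, 268, 272, 275, 267]  (not all equal)
t=13: [351, 351, 362, 359, 354, 351, 347, 355]  (not all equal)
t=14: [232, 232, 222, 225, 229, 232, 236, 228]  (not all equal)
t=15: [335, 335, 327, 329, 333, 335, 339, 331]  (not all equal)
t=16: [258, 258, 265, 263, 260, 258, 254, 261]  (not all equal)
t=17: [367, 367, 361, 363, 366, 367, 367, 365]  (not all equal)
t=18: [210, 210, 216, 214, 212, 210, 210, 212]  (not all equal)
t=19: [306, 306, 311, 309, 307, 306, 306, 307]  (not all equal)
t=20: [298, 298, 294, 295, 297, 298, 298, 297]  (not all equal)
t=21: [311, 311, 315, 314, 312, 311, 311, 312]  (not all equal)
t=22: [291, 291, 287, 288, 290, 291, 291, 290]  (not all equal)
t=23: [321, 321, 325, 324, 322, 321, 321, 322]  (not all equal)
t=24: [276, 276, 273, 274, 275, 276, 276, 275]  (not all equal)
t=25: [343, 343, 345, 345, 344, 343, 343, 344]  (not all equal)
t=26: [244, 244, 242, 242, 244, 244, 244, 244]  (not all equal)
t=27: [354, 354, 352, 352, 354, 354, 354, 354]  (not all equal)
t=28: [229, 229, 231, 231, 229, 229, 229, 229]  (not all equal)
t=29: [333, 333, 335, 335, 333, 333, 333, 333]  (not all equal)
t=30: [259, 259, 257, 257, 259, 259, 259, 259]  (not all equal)
t=31: [368, 368, 370, 370, 368, 368, 368, 368]  (not all equal)
t=32: [208, 208, 206, 206, 208, 208, 208, 208]  (not all equal)
t=33: [301, 301, 299, 299, 301, 301, 301, 301]  (not all equal)
t=34: [307, 307, 308, 308, 307, 307, 307, 307]  (not all equal)
t=35: [297, 297, 296, 296, 297, 297, 297, 297]  (not all equal)
t=36: [312, 312, 313, 313, 312, 312, 312, 312]  (not all equal)
t=37: [290, 290, 289, 289, 290, 290, 290, 290]  (not all equal)
t=38: [323, 323, 323, 323, 323, 323, 323, 323]  (all equal)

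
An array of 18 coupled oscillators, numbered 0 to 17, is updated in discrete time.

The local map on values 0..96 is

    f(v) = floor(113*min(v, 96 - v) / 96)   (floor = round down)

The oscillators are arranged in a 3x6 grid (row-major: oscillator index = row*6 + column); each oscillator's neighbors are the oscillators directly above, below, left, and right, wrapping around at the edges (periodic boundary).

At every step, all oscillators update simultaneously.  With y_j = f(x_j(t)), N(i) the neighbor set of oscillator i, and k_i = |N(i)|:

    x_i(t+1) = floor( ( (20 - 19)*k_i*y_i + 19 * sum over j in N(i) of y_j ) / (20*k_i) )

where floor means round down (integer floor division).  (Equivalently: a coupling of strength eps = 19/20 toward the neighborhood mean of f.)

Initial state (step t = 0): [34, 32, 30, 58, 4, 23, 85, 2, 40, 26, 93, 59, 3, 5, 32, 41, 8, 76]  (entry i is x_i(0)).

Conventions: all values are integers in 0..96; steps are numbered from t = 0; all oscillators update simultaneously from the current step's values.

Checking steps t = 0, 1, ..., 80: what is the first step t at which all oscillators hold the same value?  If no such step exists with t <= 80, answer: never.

Simulating step by step:
t=0: [34, 32, 30, 58, 4, 23, 85, 2, 40, 26, 93, 59, 3, 5, 32, 41, 8, 76]  (not all equal)
t=1: [20, 21, 40, 29, 19, 27, 21, 24, 27, 35, 20, 17, 19, 19, 33, 30, 18, 20]  (not all equal)
t=2: [25, 29, 32, 36, 26, 22, 23, 25, 38, 31, 25, 24, 22, 27, 33, 33, 25, 23]  (not all equal)
t=3: [27, 31, 39, 35, 31, 28, 27, 33, 35, 38, 30, 27, 28, 31, 37, 36, 30, 26]  (not all equal)
t=4: [32, 37, 40, 41, 35, 32, 32, 36, 42, 39, 36, 31, 32, 37, 41, 40, 35, 32]  (not all equal)
t=5: [38, 42, 47, 45, 41, 37, 37, 42, 45, 46, 40, 38, 38, 42, 46, 45, 41, 37]  (not all equal)
t=6: [44, 49, 51, 52, 47, 44, 45, 48, 52, 50, 48, 44, 44, 49, 52, 52, 47, 44]  (not all equal)
t=7: [52, 53, 52, 52, 53, 51, 52, 53, 53, 52, 53, 52, 52, 53, 52, 52, 53, 51]  (not all equal)
t=8: [51, 50, 50, 50, 50, 51, 50, 50, 50, 50, 50, 51, 51, 50, 50, 50, 50, 51]  (not all equal)
t=9: [52, 53, 54, 54, 53, 52, 52, 54, 54, 54, 53, 52, 52, 53, 54, 54, 53, 52]  (not all equal)
t=10: [50, 49, 49, 49, 50, 50, 50, 49, 49, 49, 50, 50, 50, 49, 49, 49, 50, 50]  (not all equal)
t=11: [54, 54, 55, 54, 54, 54, 54, 54, 55, 54, 54, 54, 54, 54, 55, 54, 54, 54]  (not all equal)
t=12: [49, 48, 48, 48, 49, 49, 49, 48, 48, 48, 49, 49, 49, 48, 48, 48, 49, 49]  (not all equal)
t=13: [55, 55, 56, 55, 55, 55, 55, 55, 56, 55, 55, 55, 55, 55, 56, 55, 55, 55]  (not all equal)
t=14: [48, 47, 47, 47, 48, 48, 48, 47, 47, 47, 48, 48, 48, 47, 47, 47, 48, 48]  (not all equal)
t=15: [55, 55, 55, 55, 55, 56, 55, 55, 55, 55, 55, 56, 55, 55, 55, 55, 55, 56]  (not all equal)
t=16: [47, 48, 48, 48, 47, 47, 47, 48, 48, 48, 47, 47, 47, 48, 48, 48, 47, 47]  (not all equal)
t=17: [55, 55, 56, 55, 55, 55, 55, 55, 56, 55, 55, 55, 55, 55, 56, 55, 55, 55]  (not all equal)

Answer: never
Key observation: The state at step 13 reappears at step 17 — the system is in a cycle of period 4 from step 13 on.  No step 0..17 is synchronized, and the cycle repeats forever, so no step up to 80 (or ever) has all oscillators equal.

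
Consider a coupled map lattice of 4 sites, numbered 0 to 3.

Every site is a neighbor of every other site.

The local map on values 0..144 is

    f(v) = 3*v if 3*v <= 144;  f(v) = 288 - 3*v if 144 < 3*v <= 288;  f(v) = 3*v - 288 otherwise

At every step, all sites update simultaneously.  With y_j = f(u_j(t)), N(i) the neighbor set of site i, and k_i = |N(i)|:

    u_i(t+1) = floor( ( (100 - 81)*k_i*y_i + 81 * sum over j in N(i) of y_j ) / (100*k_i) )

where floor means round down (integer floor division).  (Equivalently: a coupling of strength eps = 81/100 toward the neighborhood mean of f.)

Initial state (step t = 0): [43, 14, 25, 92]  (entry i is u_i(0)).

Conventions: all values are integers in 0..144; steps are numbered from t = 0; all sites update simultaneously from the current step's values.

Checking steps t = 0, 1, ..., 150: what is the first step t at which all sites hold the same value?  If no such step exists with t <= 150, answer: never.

Answer: 4
Key observation: Synchronization is absorbing here: once all sites are equal they stay equal, and step 4 is the first all-equal step.

Derivation:
t=0: [43, 14, 25, 92]  (not all equal)
t=1: [59, 66, 63, 68]  (not all equal)
t=2: [94, 96, 95, 96]  (not all equal)
t=3: [1, 2, 2, 2]  (not all equal)
t=4: [5, 5, 5, 5]  (all equal)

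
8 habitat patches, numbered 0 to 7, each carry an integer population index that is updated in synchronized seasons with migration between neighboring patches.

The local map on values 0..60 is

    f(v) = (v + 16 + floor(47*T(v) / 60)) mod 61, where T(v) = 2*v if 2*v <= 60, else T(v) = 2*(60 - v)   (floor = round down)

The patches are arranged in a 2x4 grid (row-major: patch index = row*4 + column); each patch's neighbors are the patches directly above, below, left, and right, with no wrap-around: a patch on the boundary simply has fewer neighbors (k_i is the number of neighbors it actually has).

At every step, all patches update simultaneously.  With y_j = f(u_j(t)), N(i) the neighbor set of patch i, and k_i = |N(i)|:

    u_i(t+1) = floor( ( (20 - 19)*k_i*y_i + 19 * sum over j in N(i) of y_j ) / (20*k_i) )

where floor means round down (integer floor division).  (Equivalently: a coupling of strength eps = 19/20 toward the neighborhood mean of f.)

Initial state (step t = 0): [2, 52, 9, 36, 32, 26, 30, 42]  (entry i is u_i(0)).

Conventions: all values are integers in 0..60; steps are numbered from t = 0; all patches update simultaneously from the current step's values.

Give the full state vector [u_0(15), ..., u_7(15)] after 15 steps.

Simulating step by step:
t=0: [2, 52, 9, 36, 32, 26, 30, 42]
t=1: [24, 26, 26, 31, 21, 26, 28, 29]
t=2: [14, 19, 25, 25, 17, 18, 23, 28]
t=3: [32, 22, 12, 22, 27, 24, 15, 16]
t=4: [18, 29, 26, 49, 23, 28, 40, 33]
t=5: [20, 16, 25, 25, 13, 23, 25, 23]
t=6: [50, 15, 31, 16, 11, 40, 15, 18]
t=7: [47, 27, 53, 18, 24, 49, 21, 52]
t=8: [20, 20, 11, 17, 21, 16, 18, 5]
t=9: [6, 34, 23, 37, 30, 7, 40, 29]
t=10: [30, 26, 26, 21, 32, 29, 25, 27]
t=11: [25, 27, 16, 21, 30, 23, 24, 14]
t=12: [27, 29, 18, 51, 17, 23, 39, 13]
t=13: [43, 13, 23, 24, 21, 36, 21, 24]
t=14: [28, 23, 23, 15, 25, 21, 18, 12]
t=15: [16, 15, 22, 31, 17, 11, 21, 28]

Answer: [16, 15, 22, 31, 17, 11, 21, 28]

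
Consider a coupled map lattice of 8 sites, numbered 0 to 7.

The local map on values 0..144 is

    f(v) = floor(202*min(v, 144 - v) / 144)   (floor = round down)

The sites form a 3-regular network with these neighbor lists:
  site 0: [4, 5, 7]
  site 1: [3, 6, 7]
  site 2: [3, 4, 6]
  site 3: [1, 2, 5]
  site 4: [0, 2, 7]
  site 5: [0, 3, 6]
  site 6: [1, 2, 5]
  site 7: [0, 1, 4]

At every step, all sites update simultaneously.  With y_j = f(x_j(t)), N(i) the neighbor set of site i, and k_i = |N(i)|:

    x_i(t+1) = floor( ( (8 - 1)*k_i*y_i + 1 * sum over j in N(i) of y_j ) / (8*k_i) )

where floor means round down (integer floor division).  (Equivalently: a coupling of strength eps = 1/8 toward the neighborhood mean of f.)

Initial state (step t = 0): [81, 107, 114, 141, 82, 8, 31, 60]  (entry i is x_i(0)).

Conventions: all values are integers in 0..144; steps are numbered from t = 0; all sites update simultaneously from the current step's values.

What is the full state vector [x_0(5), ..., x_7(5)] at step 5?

Answer: [87, 90, 71, 57, 83, 71, 72, 82]

Derivation:
t=0: [81, 107, 114, 141, 82, 8, 31, 60]
t=1: [84, 50, 42, 7, 84, 15, 41, 82]
t=2: [81, 67, 57, 14, 83, 24, 56, 85]
t=3: [85, 88, 76, 25, 84, 36, 76, 82]
t=4: [80, 77, 92, 39, 84, 52, 92, 85]
t=5: [87, 90, 71, 57, 83, 71, 72, 82]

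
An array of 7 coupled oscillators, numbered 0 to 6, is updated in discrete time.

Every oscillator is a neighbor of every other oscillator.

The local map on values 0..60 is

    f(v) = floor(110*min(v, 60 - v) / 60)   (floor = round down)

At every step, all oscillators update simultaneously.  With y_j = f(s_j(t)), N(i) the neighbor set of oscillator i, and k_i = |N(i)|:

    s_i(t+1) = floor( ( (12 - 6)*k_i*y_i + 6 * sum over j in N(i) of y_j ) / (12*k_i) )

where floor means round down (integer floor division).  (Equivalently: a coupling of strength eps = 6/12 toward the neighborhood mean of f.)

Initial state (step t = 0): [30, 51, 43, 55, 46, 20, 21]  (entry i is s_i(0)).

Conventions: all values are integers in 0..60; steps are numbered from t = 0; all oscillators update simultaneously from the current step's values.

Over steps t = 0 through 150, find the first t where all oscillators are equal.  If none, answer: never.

Simulating step by step:
t=0: [30, 51, 43, 55, 46, 20, 21]  (not all equal)
t=1: [40, 24, 30, 21, 27, 32, 33]  (not all equal)
t=2: [41, 45, 49, 42, 47, 48, 47]  (not all equal)
t=3: [29, 26, 23, 28, 24, 24, 24]  (not all equal)
t=4: [49, 46, 44, 48, 45, 45, 45]  (not all equal)
t=5: [23, 25, 26, 23, 26, 26, 26]  (not all equal)
t=6: [43, 45, 46, 43, 46, 46, 46]  (not all equal)
t=7: [28, 27, 26, 28, 26, 26, 26]  (not all equal)
t=8: [49, 48, 47, 49, 47, 47, 47]  (not all equal)
t=9: [21, 22, 22, 21, 22, 22, 22]  (not all equal)
t=10: [38, 39, 39, 38, 39, 39, 39]  (not all equal)
t=11: [39, 38, 38, 39, 38, 38, 38]  (not all equal)
t=12: [38, 39, 39, 38, 39, 39, 39]  (not all equal)

Answer: never
Key observation: The state at step 10 reappears at step 12 — the system is in a cycle of period 2 from step 10 on.  No step 0..12 is synchronized, and the cycle repeats forever, so no step up to 150 (or ever) has all oscillators equal.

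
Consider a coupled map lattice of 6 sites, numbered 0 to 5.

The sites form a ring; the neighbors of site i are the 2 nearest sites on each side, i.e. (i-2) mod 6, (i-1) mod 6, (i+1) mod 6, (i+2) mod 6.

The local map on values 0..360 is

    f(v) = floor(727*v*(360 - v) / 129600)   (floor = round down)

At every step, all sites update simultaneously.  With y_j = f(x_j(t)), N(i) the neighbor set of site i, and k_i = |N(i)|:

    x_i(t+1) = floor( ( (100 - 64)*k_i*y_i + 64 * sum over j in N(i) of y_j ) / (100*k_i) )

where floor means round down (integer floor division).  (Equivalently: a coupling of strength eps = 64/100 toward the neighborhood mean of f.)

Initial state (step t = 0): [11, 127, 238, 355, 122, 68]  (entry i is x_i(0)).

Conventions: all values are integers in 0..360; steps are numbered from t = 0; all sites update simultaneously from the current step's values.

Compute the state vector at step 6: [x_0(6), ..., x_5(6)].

Answer: [181, 181, 181, 181, 181, 181]

Derivation:
t=0: [11, 127, 238, 355, 122, 68]
t=1: [103, 107, 115, 99, 106, 97]
t=2: [149, 149, 151, 148, 149, 146]
t=3: [176, 176, 176, 176, 176, 175]
t=4: [181, 181, 181, 181, 181, 181]
t=5: [181, 181, 181, 181, 181, 181]
t=6: [181, 181, 181, 181, 181, 181]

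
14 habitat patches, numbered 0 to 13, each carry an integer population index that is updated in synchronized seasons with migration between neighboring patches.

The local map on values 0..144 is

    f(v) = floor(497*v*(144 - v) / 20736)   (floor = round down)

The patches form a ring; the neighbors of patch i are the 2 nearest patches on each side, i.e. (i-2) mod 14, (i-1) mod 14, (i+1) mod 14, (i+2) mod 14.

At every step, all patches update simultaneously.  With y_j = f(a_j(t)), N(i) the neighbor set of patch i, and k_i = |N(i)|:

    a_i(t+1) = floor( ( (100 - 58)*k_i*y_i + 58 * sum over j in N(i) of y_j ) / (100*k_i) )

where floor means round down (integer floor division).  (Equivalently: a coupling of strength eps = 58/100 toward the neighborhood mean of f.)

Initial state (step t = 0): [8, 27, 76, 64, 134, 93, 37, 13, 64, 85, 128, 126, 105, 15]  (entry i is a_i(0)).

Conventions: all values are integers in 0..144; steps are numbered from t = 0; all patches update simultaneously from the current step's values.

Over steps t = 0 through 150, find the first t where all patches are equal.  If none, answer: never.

Answer: never
Key observation: The state at step 4 reappears at step 8 — the system is in a cycle of period 4 from step 4 on.  No step 0..8 is synchronized, and the cycle repeats forever, so no step up to 150 (or ever) has all patches equal.

Derivation:
t=0: [8, 27, 76, 64, 134, 93, 37, 13, 64, 85, 128, 126, 105, 15]  (not all equal)
t=1: [60, 77, 88, 100, 78, 89, 83, 81, 95, 88, 77, 68, 66, 56]  (not all equal)
t=2: [120, 118, 117, 113, 118, 117, 119, 118, 116, 119, 120, 121, 121, 120]  (not all equal)
t=3: [70, 73, 74, 77, 74, 75, 73, 73, 73, 71, 69, 67, 67, 68]  (not all equal)
t=4: [123, 123, 123, 123, 123, 123, 124, 124, 124, 123, 123, 123, 123, 123]  (not all equal)
t=5: [61, 61, 61, 61, 60, 60, 59, 59, 59, 60, 60, 61, 61, 61]  (not all equal)
t=6: [121, 121, 120, 120, 120, 120, 120, 120, 120, 120, 120, 120, 120, 121]  (not all equal)
t=7: [66, 66, 68, 68, 69, 69, 69, 69, 69, 69, 69, 68, 68, 66]  (not all equal)
t=8: [123, 123, 123, 123, 123, 123, 124, 124, 124, 123, 123, 123, 123, 123]  (not all equal)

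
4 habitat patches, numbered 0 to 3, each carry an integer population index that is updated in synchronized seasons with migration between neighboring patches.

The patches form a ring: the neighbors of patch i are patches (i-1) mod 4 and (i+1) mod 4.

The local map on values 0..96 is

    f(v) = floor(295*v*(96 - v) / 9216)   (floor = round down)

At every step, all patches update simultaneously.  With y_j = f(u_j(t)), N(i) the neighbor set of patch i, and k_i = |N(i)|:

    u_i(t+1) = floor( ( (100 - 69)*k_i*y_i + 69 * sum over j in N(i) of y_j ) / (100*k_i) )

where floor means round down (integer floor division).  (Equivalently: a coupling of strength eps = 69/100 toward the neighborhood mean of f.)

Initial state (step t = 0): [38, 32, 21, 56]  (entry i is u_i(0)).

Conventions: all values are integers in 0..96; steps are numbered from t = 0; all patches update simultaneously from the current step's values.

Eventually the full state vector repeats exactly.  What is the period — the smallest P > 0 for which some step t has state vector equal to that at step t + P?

Simulating step by step:
t=0: [38, 32, 21, 56]
t=1: [68, 61, 62, 63]
t=2: [64, 64, 67, 64]
t=3: [65, 63, 64, 63]
t=4: [65, 64, 65, 64]
t=5: [64, 64, 64, 64]
t=6: [65, 65, 65, 65]
t=7: [64, 64, 64, 64]

Answer: 2
Key observation: The state at step 5, [64, 64, 64, 64], reappears at step 7 — and no state repeats earlier — so the cycle the system enters has period 2.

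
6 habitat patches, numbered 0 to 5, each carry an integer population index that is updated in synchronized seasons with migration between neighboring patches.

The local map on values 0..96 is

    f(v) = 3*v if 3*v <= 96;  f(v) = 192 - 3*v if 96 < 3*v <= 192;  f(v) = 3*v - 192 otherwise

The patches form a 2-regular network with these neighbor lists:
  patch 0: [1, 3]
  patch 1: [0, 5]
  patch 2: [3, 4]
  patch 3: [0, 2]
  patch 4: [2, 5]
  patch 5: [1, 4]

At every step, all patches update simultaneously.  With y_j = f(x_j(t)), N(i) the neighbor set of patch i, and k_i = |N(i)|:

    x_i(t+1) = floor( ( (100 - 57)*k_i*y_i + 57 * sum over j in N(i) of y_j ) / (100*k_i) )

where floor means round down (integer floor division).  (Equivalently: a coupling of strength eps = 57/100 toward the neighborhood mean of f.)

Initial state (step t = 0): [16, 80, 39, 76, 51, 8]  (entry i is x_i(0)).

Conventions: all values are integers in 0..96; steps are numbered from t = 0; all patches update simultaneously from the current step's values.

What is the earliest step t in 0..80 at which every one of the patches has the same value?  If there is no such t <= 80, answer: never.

Answer: never
Key observation: The state at step 32 reappears at step 34 — the system is in a cycle of period 2 from step 32 on.  No step 0..34 is synchronized, and the cycle repeats forever, so no step up to 80 (or ever) has all patches equal.

Derivation:
t=0: [16, 80, 39, 76, 51, 8]  (not all equal)
t=1: [44, 41, 53, 50, 44, 35]  (not all equal)
t=2: [57, 71, 43, 44, 60, 74]  (not all equal)
t=3: [32, 23, 47, 49, 31, 22]  (not all equal)
t=4: [73, 75, 61, 61, 73, 74]  (not all equal)
t=5: [23, 30, 14, 14, 22, 30]  (not all equal)
t=6: [67, 84, 48, 49, 66, 83]  (not all equal)
t=7: [33, 44, 35, 35, 32, 43]  (not all equal)
t=8: [81, 70, 89, 88, 84, 71]  (not all equal)
t=9: [47, 28, 69, 66, 53, 31]  (not all equal)
t=10: [47, 77, 17, 21, 44, 73]  (not all equal)
t=11: [51, 39, 56, 56, 48, 39]  (not all equal)
t=12: [44, 64, 30, 28, 48, 67]  (not all equal)
t=13: [49, 19, 76, 78, 48, 17]  (not all equal)
t=14: [47, 51, 41, 41, 45, 51]  (not all equal)
t=15: [52, 42, 65, 63, 55, 44]  (not all equal)
t=16: [35, 55, 9, 12, 29, 52]  (not all equal)
t=17: [55, 46, 46, 47, 55, 47]  (not all equal)
t=18: [41, 45, 45, 45, 41, 45]  (not all equal)
t=19: [62, 60, 60, 60, 62, 60]  (not all equal)
t=20: [9, 10, 10, 10, 9, 10]  (not all equal)
t=21: [28, 29, 29, 29, 28, 29]  (not all equal)
t=22: [85, 86, 86, 86, 85, 86]  (not all equal)
t=23: [64, 65, 65, 65, 64, 65]  (not all equal)
t=24: [1, 2, 2, 2, 1, 2]  (not all equal)
t=25: [4, 5, 5, 5, 4, 5]  (not all equal)
t=26: [13, 14, 14, 14, 13, 14]  (not all equal)
t=27: [40, 41, 41, 41, 40, 41]  (not all equal)
t=28: [70, 69, 69, 69, 70, 69]  (not all equal)
t=29: [16, 15, 15, 15, 16, 15]  (not all equal)
t=30: [46, 45, 45, 45, 46, 45]  (not all equal)
t=31: [55, 56, 56, 56, 55, 56]  (not all equal)
t=32: [25, 24, 24, 24, 25, 24]  (not all equal)
t=33: [73, 72, 72, 72, 73, 72]  (not all equal)
t=34: [25, 24, 24, 24, 25, 24]  (not all equal)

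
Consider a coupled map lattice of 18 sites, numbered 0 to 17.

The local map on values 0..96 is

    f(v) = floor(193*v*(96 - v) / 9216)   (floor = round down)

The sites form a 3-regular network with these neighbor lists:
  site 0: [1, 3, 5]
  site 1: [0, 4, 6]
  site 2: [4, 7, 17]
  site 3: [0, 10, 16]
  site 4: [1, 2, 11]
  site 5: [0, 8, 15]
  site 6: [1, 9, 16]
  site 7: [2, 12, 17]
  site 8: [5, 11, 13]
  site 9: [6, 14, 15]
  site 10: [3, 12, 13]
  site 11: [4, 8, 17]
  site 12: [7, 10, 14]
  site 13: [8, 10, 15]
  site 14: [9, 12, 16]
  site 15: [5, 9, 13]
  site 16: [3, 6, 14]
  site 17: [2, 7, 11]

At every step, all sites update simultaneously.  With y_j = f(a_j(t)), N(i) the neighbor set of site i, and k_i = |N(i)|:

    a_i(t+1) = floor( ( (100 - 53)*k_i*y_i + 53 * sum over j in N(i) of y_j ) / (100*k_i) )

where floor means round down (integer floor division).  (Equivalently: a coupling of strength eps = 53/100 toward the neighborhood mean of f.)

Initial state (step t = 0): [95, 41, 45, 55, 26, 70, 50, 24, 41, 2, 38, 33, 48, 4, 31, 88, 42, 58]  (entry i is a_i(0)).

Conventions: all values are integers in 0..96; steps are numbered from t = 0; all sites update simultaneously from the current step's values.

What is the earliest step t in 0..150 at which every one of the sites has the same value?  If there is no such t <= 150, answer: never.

Simulating step by step:
t=0: [95, 41, 45, 55, 26, 70, 50, 24, 41, 2, 38, 33, 48, 4, 31, 88, 42, 58]  (not all equal)
t=1: [23, 37, 43, 38, 42, 28, 39, 42, 37, 19, 39, 43, 44, 22, 37, 15, 46, 44]  (not all equal)
t=2: [39, 43, 47, 44, 46, 36, 43, 47, 42, 34, 44, 46, 46, 36, 43, 29, 46, 47]  (not all equal)
t=3: [46, 47, 48, 47, 47, 44, 46, 48, 46, 44, 46, 47, 47, 44, 46, 42, 47, 48]  (not all equal)
t=4: [47, 48, 48, 48, 48, 47, 47, 48, 47, 47, 47, 48, 48, 47, 47, 47, 48, 48]  (not all equal)
t=5: [48, 48, 48, 48, 48, 48, 48, 48, 48, 48, 48, 48, 48, 48, 48, 48, 48, 48]  (all equal)

Answer: 5
Key observation: Synchronization is absorbing here: once all sites are equal they stay equal, and step 5 is the first all-equal step.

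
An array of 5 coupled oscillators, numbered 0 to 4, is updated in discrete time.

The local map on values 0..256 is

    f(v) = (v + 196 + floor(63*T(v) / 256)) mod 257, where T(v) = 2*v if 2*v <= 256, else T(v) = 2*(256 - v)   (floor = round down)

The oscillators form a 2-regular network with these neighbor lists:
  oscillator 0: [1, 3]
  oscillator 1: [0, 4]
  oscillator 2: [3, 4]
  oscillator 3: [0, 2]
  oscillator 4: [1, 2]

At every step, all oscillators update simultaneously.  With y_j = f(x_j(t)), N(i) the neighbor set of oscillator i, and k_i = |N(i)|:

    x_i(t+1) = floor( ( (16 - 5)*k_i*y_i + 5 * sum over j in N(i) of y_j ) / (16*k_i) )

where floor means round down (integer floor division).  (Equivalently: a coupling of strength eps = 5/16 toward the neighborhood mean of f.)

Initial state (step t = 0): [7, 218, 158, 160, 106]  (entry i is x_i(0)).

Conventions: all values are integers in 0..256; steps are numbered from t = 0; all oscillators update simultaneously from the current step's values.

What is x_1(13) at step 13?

Answer: x_1(13) = 131

Derivation:
t=0: [7, 218, 158, 160, 106]
t=1: [191, 167, 137, 155, 116]
t=2: [156, 145, 131, 144, 121]
t=3: [142, 135, 130, 137, 123]
t=4: [135, 131, 130, 134, 125]
t=5: [132, 130, 130, 132, 126]
t=6: [131, 130, 130, 131, 128]
t=7: [131, 130, 130, 131, 130]
t=8: [131, 131, 131, 131, 131]
t=9: [131, 131, 131, 131, 131]
t=10: [131, 131, 131, 131, 131]
t=11: [131, 131, 131, 131, 131]
t=12: [131, 131, 131, 131, 131]
t=13: [131, 131, 131, 131, 131]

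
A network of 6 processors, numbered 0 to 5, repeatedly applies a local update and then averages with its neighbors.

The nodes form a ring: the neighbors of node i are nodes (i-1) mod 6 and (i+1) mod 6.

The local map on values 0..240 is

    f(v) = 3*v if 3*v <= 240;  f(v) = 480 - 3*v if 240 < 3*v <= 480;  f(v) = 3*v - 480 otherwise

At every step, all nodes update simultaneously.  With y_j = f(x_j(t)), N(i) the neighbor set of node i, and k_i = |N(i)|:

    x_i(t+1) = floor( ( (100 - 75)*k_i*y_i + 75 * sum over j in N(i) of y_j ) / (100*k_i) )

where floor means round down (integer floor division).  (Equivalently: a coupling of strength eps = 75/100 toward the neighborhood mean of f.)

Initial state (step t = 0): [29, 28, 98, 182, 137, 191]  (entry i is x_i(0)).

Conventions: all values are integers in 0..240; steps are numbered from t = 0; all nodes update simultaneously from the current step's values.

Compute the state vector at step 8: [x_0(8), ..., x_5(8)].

Simulating step by step:
t=0: [29, 28, 98, 182, 137, 191]
t=1: [88, 123, 102, 112, 76, 81]
t=2: [184, 174, 139, 186, 199, 225]
t=3: [106, 61, 60, 87, 131, 119]
t=4: [155, 174, 195, 154, 150, 124]
t=5: [60, 55, 48, 55, 54, 43]
t=6: [155, 162, 159, 156, 150, 160]
t=7: [6, 8, 7, 15, 12, 16]
t=8: [31, 20, 31, 32, 43, 32]

Answer: [31, 20, 31, 32, 43, 32]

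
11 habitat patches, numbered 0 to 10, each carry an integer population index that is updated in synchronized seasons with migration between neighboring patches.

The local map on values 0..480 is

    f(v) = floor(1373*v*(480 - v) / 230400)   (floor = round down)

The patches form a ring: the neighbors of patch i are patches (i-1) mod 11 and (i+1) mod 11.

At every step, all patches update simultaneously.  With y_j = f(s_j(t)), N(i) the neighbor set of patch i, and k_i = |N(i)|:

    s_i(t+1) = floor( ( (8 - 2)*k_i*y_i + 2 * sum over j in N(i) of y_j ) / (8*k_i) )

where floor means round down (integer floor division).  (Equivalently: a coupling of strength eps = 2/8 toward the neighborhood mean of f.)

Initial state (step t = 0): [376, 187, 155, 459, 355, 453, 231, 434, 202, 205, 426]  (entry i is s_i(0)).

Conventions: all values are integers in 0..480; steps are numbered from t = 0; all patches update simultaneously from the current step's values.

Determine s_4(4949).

Answer: s_4(4949) = 313
Key observation: The state at step 12, [313, 313, 312, 311, 311, 311, 312, 313, 313, 314, 314], reappears at step 14: the system is in a cycle of period 2 from step 12 on.  Therefore the state at step 4949 equals the state at step 12 + ((4949 - 12) mod 2) = 13, which is [310, 311, 312, 312, 313, 312, 312, 311, 310, 310, 310].

Derivation:
t=0: [376, 187, 155, 459, 355, 453, 231, 434, 202, 205, 426]
t=1: [232, 311, 272, 113, 214, 129, 280, 173, 307, 310, 173]
t=2: [335, 319, 322, 269, 318, 285, 322, 318, 315, 314, 319]
t=3: [293, 303, 307, 329, 313, 324, 306, 306, 308, 309, 304]
t=4: [324, 319, 313, 300, 307, 304, 315, 316, 315, 314, 318]
t=5: [302, 306, 311, 319, 316, 316, 310, 308, 309, 309, 305]
t=6: [319, 316, 312, 307, 307, 308, 313, 314, 314, 314, 317]
t=7: [306, 308, 312, 315, 315, 314, 311, 310, 310, 309, 307]
t=8: [316, 314, 312, 309, 309, 310, 312, 313, 314, 314, 315]
t=9: [308, 310, 312, 313, 314, 313, 312, 311, 310, 309, 309]
t=10: [314, 313, 312, 311, 310, 311, 312, 313, 313, 314, 314]
t=11: [310, 311, 312, 313, 313, 313, 312, 311, 310, 310, 310]
t=12: [313, 313, 312, 311, 311, 311, 312, 313, 313, 314, 314]
t=13: [310, 311, 312, 312, 313, 312, 312, 311, 310, 310, 310]
t=14: [313, 313, 312, 311, 311, 311, 312, 313, 313, 314, 314]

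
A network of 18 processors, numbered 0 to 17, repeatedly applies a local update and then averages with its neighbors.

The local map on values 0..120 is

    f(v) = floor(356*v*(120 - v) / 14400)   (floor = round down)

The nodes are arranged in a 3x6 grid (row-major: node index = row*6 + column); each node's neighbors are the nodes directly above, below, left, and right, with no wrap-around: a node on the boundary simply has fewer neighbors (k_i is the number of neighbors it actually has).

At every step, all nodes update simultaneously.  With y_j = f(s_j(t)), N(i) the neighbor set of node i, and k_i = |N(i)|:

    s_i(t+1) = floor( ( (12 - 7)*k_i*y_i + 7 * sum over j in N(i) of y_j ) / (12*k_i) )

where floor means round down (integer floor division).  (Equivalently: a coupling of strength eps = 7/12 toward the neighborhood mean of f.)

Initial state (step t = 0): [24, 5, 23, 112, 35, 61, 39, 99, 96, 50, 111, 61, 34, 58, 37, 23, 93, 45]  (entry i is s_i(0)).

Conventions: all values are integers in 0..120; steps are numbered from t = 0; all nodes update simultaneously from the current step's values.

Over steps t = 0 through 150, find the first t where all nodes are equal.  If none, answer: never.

Simulating step by step:
t=0: [24, 5, 23, 112, 35, 61, 39, 99, 96, 50, 111, 61, 34, 58, 37, 23, 93, 45]  (not all equal)
t=1: [50, 37, 40, 50, 56, 83, 67, 55, 62, 58, 55, 74, 78, 75, 69, 66, 57, 78]  (not all equal)
t=2: [83, 80, 81, 85, 85, 81, 85, 85, 86, 87, 87, 82, 82, 83, 86, 87, 86, 83]  (not all equal)
t=3: [75, 76, 76, 73, 73, 76, 74, 74, 72, 70, 71, 75, 75, 74, 72, 70, 71, 74]  (not all equal)
t=4: [83, 82, 82, 84, 84, 82, 83, 83, 84, 85, 85, 83, 83, 84, 85, 85, 85, 84]  (not all equal)
t=5: [75, 76, 75, 74, 74, 75, 75, 75, 74, 73, 73, 74, 74, 74, 73, 73, 73, 74]  (not all equal)
t=6: [82, 82, 83, 83, 83, 83, 83, 83, 83, 84, 84, 83, 83, 83, 84, 84, 84, 84]  (not all equal)
t=7: [76, 76, 75, 74, 74, 75, 75, 75, 74, 74, 74, 74, 75, 74, 74, 74, 74, 74]  (not all equal)
t=8: [82, 82, 83, 83, 83, 83, 82, 83, 83, 84, 84, 83, 83, 83, 84, 84, 84, 84]  (not all equal)
t=9: [77, 76, 75, 74, 74, 75, 76, 75, 74, 74, 74, 74, 75, 74, 74, 74, 74, 74]  (not all equal)
t=10: [81, 82, 83, 83, 83, 83, 82, 83, 83, 84, 84, 83, 83, 83, 84, 84, 84, 84]  (not all equal)
t=11: [77, 76, 75, 74, 74, 75, 76, 75, 74, 74, 74, 74, 75, 74, 74, 74, 74, 74]  (not all equal)

Answer: never
Key observation: The state at step 9 reappears at step 11 — the system is in a cycle of period 2 from step 9 on.  No step 0..11 is synchronized, and the cycle repeats forever, so no step up to 150 (or ever) has all nodes equal.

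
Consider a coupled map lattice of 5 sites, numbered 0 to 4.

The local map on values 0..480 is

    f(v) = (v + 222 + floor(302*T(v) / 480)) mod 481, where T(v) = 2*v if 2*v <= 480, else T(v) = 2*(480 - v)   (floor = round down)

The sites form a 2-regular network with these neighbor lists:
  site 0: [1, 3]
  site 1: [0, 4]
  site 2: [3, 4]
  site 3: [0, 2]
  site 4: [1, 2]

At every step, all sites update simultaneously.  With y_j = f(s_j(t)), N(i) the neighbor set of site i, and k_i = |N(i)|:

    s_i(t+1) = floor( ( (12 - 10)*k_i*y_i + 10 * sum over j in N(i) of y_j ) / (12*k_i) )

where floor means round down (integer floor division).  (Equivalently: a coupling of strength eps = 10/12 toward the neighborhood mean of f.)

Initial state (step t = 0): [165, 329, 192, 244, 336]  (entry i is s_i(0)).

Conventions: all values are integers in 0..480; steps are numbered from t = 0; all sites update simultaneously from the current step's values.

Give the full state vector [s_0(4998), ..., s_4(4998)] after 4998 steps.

Simulating step by step:
t=0: [165, 329, 192, 244, 336]
t=1: [244, 197, 253, 166, 223]
t=2: [171, 249, 196, 252, 234]
t=3: [254, 211, 258, 175, 237]
t=4: [193, 267, 218, 254, 252]
t=5: [260, 235, 271, 216, 258]
t=6: [254, 276, 256, 267, 273]
t=7: [275, 275, 275, 278, 275]
t=8: [273, 273, 273, 273, 273]
t=9: [274, 274, 274, 274, 274]
t=10: [274, 274, 274, 274, 274]

Answer: [274, 274, 274, 274, 274]
Key observation: The state at step 9, [274, 274, 274, 274, 274], reappears at step 10: the system is in a cycle of period 1 from step 9 on.  Therefore the state at step 4998 equals the state at step 9 + ((4998 - 9) mod 1) = 9, which is [274, 274, 274, 274, 274].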